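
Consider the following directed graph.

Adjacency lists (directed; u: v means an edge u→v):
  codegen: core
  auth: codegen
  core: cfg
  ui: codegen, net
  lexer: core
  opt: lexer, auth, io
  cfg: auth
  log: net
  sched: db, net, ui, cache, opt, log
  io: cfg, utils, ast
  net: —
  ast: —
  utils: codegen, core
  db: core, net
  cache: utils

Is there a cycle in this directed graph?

Yes

DFS with white/gray/black marking, starting from utils:
utils gray
  codegen gray
    core gray
      cfg gray
        auth gray
          auth→codegen: codegen is gray → back edge
Back edge found, so a cycle exists: codegen → core → cfg → auth → codegen.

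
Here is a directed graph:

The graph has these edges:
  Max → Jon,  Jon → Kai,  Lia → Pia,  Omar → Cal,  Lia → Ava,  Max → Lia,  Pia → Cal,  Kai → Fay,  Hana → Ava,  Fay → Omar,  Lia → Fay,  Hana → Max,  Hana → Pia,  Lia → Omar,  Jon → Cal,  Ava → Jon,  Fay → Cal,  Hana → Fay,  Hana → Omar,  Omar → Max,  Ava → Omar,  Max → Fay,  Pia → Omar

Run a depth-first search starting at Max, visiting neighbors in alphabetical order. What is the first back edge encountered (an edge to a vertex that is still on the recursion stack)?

DFS from Max (visiting neighbors in alphabetical order); mark gray on enter, black on exit:
Max gray
  Fay gray
    Cal gray
    Cal black
    Omar gray
      Omar→Cal: Cal black — skip
      Omar→Max: Max is gray → back edge
First back edge: Omar → Max.

Omar->Max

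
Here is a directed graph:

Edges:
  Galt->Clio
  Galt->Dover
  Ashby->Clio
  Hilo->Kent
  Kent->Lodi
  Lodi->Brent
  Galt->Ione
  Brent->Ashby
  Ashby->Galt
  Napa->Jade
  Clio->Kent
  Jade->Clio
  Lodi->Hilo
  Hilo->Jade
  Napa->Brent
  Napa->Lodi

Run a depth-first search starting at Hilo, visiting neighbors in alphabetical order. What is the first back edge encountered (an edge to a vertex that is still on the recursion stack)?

Ashby->Clio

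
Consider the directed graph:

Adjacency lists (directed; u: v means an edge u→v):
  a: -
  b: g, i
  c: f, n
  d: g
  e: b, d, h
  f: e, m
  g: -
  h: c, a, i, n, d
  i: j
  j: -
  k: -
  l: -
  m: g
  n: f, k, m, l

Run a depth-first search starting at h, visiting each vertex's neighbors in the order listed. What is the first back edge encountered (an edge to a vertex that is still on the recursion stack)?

DFS from h (visiting each vertex's neighbors in the order listed); mark gray on enter, black on exit:
h gray
  c gray
    f gray
      e gray
        b gray
          g gray
          g black
          i gray
            j gray
            j black
          i black
        b black
        d gray
          d→g: g black — skip
        d black
        e→h: h is gray → back edge
First back edge: e → h.

e→h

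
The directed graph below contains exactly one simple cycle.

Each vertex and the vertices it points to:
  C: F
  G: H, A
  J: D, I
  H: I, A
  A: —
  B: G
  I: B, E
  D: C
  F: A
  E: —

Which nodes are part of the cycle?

B, G, H, I

DFS with gray/black marking from I:
I gray
  B gray
    G gray
      H gray
        H→I: I is gray → back edge
Back edge closes the cycle I → B → G → H → I; its vertices are {B, G, H, I}.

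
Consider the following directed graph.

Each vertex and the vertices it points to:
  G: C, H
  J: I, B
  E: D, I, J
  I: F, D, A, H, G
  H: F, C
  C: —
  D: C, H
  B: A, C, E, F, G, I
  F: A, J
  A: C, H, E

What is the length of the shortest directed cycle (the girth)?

For each vertex v, BFS finds the shortest path from v back to v.
The shortest such closed walk is E → J → B → E, length 3.

3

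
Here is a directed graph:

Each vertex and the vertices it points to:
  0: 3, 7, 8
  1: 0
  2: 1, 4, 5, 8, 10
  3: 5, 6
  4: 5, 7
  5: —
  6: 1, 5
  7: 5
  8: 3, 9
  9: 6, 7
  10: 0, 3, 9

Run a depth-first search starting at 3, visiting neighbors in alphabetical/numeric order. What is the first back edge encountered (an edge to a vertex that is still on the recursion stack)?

0->3

DFS from 3 (visiting neighbors in alphabetical/numeric order); mark gray on enter, black on exit:
3 gray
  5 gray
  5 black
  6 gray
    1 gray
      0 gray
        0→3: 3 is gray → back edge
First back edge: 0 → 3.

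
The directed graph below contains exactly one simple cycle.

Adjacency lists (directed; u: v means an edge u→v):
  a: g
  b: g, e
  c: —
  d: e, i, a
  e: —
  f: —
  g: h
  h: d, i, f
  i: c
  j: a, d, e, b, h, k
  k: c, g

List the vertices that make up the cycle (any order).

a, d, g, h

DFS with gray/black marking from h:
h gray
  d gray
    e gray
    e black
    i gray
      c gray
      c black
    i black
    a gray
      g gray
        g→h: h is gray → back edge
Back edge closes the cycle h → d → a → g → h; its vertices are {a, d, g, h}.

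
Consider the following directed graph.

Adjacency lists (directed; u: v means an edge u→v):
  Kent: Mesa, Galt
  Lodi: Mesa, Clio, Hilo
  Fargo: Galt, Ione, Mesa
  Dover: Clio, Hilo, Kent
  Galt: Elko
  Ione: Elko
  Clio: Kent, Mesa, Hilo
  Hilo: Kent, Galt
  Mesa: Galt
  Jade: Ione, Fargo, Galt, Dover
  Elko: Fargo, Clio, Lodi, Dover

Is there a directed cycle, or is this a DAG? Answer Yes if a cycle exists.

Yes

DFS with white/gray/black marking, starting from Galt:
Galt gray
  Elko gray
    Fargo gray
      Fargo→Galt: Galt is gray → back edge
Back edge found, so a cycle exists: Galt → Elko → Fargo → Galt.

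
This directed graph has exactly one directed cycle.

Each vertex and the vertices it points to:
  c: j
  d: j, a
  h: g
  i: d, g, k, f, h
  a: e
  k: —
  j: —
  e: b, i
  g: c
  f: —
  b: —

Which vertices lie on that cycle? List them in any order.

DFS with gray/black marking from i:
i gray
  d gray
    j gray
    j black
    a gray
      e gray
        b gray
        b black
        e→i: i is gray → back edge
Back edge closes the cycle i → d → a → e → i; its vertices are {a, d, e, i}.

a, d, e, i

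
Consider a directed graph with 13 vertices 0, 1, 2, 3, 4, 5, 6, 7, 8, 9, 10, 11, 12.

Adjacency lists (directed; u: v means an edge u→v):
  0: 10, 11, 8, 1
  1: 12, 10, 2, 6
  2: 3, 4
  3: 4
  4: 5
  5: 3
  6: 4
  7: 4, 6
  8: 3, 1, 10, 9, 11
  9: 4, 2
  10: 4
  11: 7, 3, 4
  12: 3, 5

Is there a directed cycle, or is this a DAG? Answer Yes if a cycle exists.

DFS with white/gray/black marking, starting from 1:
1 gray
  12 gray
    3 gray
      4 gray
        5 gray
          5→3: 3 is gray → back edge
Back edge found, so a cycle exists: 3 → 4 → 5 → 3.

Yes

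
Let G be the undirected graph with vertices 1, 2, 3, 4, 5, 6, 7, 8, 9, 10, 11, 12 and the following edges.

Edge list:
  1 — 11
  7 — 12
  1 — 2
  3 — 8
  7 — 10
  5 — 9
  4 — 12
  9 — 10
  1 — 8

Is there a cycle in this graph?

No

DFS, tracking each vertex's parent; an edge to a visited non-parent vertex closes a cycle.
Start from 10:
visit 10 (parent –)
  visit 9 (parent 10)
    visit 5 (parent 9)
      5–9: parent, skip
    9–10: parent, skip
  visit 7 (parent 10)
    7–10: parent, skip
    visit 12 (parent 7)
      12–7: parent, skip
      visit 4 (parent 12)
        4–12: parent, skip
visit 1 (parent –)
  visit 8 (parent 1)
    visit 3 (parent 8)
      3–8: parent, skip
    8–1: parent, skip
  visit 2 (parent 1)
    2–1: parent, skip
  visit 11 (parent 1)
    11–1: parent, skip
visit 6 (parent –)
No non-parent visited neighbor found — the graph is a forest.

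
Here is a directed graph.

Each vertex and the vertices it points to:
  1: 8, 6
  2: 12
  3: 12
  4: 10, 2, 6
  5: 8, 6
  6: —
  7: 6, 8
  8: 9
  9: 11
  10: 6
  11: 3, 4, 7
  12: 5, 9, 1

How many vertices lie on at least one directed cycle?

10

A vertex is on a directed cycle iff it belongs to a strongly connected component of size ≥ 2 (or has a self-loop).
The vertices on cycles are {1, 2, 3, 4, 5, 7, 8, 9, 11, 12} — 10 in total.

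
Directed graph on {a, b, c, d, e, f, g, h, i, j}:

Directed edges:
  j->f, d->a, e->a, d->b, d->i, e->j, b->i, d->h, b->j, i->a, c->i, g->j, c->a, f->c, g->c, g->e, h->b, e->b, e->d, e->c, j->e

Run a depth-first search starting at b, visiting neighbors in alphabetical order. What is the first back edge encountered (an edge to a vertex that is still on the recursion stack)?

DFS from b (visiting neighbors in alphabetical order); mark gray on enter, black on exit:
b gray
  i gray
    a gray
    a black
  i black
  j gray
    e gray
      e→a: a black — skip
      e→b: b is gray → back edge
First back edge: e → b.

e→b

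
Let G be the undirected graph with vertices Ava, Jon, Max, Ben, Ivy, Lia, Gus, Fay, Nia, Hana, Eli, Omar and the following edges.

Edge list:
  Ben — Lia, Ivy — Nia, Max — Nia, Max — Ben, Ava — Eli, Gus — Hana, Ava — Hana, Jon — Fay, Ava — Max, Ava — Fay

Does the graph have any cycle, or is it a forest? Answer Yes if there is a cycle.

DFS, tracking each vertex's parent; an edge to a visited non-parent vertex closes a cycle.
Start from Omar:
visit Omar (parent –)
visit Ava (parent –)
  visit Hana (parent Ava)
    Hana–Ava: parent, skip
    visit Gus (parent Hana)
      Gus–Hana: parent, skip
  visit Eli (parent Ava)
    Eli–Ava: parent, skip
  visit Max (parent Ava)
    visit Ben (parent Max)
      Ben–Max: parent, skip
      visit Lia (parent Ben)
        Lia–Ben: parent, skip
    visit Nia (parent Max)
      visit Ivy (parent Nia)
        Ivy–Nia: parent, skip
      Nia–Max: parent, skip
    Max–Ava: parent, skip
  visit Fay (parent Ava)
    visit Jon (parent Fay)
      Jon–Fay: parent, skip
    Fay–Ava: parent, skip
No non-parent visited neighbor found — the graph is a forest.

No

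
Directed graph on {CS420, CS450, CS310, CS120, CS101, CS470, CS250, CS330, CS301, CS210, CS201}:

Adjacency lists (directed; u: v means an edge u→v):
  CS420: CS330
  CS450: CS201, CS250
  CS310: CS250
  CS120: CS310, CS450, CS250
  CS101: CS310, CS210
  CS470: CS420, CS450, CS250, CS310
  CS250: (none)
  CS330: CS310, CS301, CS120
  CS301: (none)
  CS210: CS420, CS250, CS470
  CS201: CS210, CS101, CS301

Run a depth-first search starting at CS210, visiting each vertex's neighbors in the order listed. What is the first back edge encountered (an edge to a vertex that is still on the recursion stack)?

CS201->CS210

DFS from CS210 (visiting each vertex's neighbors in the order listed); mark gray on enter, black on exit:
CS210 gray
  CS420 gray
    CS330 gray
      CS310 gray
        CS250 gray
        CS250 black
      CS310 black
      CS301 gray
      CS301 black
      CS120 gray
        CS120→CS310: CS310 black — skip
        CS450 gray
          CS201 gray
            CS201→CS210: CS210 is gray → back edge
First back edge: CS201 → CS210.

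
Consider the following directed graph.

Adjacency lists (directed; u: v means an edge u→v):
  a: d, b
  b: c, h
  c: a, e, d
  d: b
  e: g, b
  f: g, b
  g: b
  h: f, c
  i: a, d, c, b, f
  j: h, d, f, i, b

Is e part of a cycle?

Yes

e is on a cycle iff e can reach itself via ≥1 edge.
e → b → c → e — yes.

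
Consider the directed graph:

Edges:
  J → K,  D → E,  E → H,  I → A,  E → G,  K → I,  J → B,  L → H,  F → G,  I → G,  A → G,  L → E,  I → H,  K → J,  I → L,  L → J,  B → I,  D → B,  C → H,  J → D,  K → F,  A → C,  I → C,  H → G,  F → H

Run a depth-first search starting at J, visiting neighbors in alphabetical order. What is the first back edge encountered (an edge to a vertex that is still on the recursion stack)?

L→J

DFS from J (visiting neighbors in alphabetical order); mark gray on enter, black on exit:
J gray
  B gray
    I gray
      A gray
        C gray
          H gray
            G gray
            G black
          H black
        C black
        A→G: G black — skip
      A black
      I→C: C black — skip
      I→G: G black — skip
      I→H: H black — skip
      L gray
        E gray
          E→G: G black — skip
          E→H: H black — skip
        E black
        L→H: H black — skip
        L→J: J is gray → back edge
First back edge: L → J.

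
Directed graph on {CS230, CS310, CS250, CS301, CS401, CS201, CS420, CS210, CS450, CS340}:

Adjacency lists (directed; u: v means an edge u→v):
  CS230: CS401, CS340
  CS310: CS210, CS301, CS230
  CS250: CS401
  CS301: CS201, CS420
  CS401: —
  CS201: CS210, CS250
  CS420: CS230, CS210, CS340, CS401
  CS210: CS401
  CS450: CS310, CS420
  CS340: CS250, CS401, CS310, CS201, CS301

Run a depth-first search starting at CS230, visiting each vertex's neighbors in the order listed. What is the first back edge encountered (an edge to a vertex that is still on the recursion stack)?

DFS from CS230 (visiting each vertex's neighbors in the order listed); mark gray on enter, black on exit:
CS230 gray
  CS401 gray
  CS401 black
  CS340 gray
    CS250 gray
      CS250→CS401: CS401 black — skip
    CS250 black
    CS340→CS401: CS401 black — skip
    CS310 gray
      CS210 gray
        CS210→CS401: CS401 black — skip
      CS210 black
      CS301 gray
        CS201 gray
          CS201→CS210: CS210 black — skip
          CS201→CS250: CS250 black — skip
        CS201 black
        CS420 gray
          CS420→CS230: CS230 is gray → back edge
First back edge: CS420 → CS230.

CS420→CS230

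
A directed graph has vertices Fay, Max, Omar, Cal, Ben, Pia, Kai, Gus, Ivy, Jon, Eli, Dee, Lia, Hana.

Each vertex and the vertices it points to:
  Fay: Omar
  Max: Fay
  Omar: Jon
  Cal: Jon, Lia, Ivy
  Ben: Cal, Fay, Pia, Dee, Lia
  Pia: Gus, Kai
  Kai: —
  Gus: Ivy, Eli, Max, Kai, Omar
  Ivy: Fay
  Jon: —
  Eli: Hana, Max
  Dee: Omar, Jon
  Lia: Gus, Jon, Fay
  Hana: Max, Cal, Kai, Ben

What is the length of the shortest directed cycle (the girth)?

5

For each vertex v, BFS finds the shortest path from v back to v.
The shortest such closed walk is Hana → Cal → Lia → Gus → Eli → Hana, length 5.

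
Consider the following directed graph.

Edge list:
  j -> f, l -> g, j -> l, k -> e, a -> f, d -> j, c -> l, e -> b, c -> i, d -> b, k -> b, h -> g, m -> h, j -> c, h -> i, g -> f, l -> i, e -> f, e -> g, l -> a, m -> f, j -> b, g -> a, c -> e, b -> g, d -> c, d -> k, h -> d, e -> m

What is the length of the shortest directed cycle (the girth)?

5

For each vertex v, BFS finds the shortest path from v back to v.
The shortest such closed walk is m → h → d → c → e → m, length 5.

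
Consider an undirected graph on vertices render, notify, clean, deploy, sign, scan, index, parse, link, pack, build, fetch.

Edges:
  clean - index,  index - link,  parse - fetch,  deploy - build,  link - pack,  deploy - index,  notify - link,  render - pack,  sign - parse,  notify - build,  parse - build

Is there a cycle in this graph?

Yes

DFS, tracking each vertex's parent; an edge to a visited non-parent vertex closes a cycle.
Start from scan:
visit scan (parent –)
visit render (parent –)
  visit pack (parent render)
    visit link (parent pack)
      visit notify (parent link)
        notify–link: parent, skip
        visit build (parent notify)
          build–notify: parent, skip
          visit deploy (parent build)
            deploy–build: parent, skip
            visit index (parent deploy)
              index–deploy: parent, skip
              index–link: link visited and ≠ parent → cycle
Cycle: link – notify – build – deploy – index – link.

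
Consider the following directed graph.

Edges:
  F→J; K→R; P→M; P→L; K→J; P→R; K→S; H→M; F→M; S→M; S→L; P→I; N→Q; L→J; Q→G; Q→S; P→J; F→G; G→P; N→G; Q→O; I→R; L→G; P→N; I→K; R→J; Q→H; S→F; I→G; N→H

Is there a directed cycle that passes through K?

K is on a cycle iff K can reach itself via ≥1 edge.
K → S → F → G → P → I → K — yes.

Yes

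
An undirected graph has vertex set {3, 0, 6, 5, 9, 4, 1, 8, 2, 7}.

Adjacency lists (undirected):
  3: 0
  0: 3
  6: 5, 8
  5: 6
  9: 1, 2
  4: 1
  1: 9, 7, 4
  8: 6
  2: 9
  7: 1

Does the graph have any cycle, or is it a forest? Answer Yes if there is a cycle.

No

DFS, tracking each vertex's parent; an edge to a visited non-parent vertex closes a cycle.
Start from 3:
visit 3 (parent –)
  visit 0 (parent 3)
    0–3: parent, skip
visit 6 (parent –)
  visit 5 (parent 6)
    5–6: parent, skip
  visit 8 (parent 6)
    8–6: parent, skip
visit 9 (parent –)
  visit 1 (parent 9)
    1–9: parent, skip
    visit 7 (parent 1)
      7–1: parent, skip
    visit 4 (parent 1)
      4–1: parent, skip
  visit 2 (parent 9)
    2–9: parent, skip
No non-parent visited neighbor found — the graph is a forest.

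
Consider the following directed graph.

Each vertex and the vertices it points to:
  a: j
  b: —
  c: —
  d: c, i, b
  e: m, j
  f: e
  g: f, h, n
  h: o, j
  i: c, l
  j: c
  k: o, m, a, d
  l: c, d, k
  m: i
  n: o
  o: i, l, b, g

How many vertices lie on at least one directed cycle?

11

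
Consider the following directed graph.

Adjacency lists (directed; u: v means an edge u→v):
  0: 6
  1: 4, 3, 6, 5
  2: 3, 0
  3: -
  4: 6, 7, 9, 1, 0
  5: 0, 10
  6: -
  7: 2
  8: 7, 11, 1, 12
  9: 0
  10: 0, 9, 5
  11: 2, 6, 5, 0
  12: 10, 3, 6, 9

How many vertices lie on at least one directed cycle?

4

A vertex is on a directed cycle iff it belongs to a strongly connected component of size ≥ 2 (or has a self-loop).
The vertices on cycles are {1, 4, 5, 10} — 4 in total.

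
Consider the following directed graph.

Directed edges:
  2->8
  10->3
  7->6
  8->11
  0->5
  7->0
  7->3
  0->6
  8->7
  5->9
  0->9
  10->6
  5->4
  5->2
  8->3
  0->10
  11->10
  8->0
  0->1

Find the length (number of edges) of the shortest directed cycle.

4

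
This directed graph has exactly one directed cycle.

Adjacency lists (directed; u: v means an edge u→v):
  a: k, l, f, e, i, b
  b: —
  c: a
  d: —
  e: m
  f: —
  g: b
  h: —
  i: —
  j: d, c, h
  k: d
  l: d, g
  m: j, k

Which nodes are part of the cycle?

a, c, e, j, m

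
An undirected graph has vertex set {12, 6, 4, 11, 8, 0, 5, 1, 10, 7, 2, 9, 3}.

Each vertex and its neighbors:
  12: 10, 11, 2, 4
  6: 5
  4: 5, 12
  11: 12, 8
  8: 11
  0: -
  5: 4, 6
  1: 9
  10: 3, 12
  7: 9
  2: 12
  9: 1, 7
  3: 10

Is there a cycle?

DFS, tracking each vertex's parent; an edge to a visited non-parent vertex closes a cycle.
Start from 7:
visit 7 (parent –)
  visit 9 (parent 7)
    visit 1 (parent 9)
      1–9: parent, skip
    9–7: parent, skip
visit 12 (parent –)
  visit 10 (parent 12)
    visit 3 (parent 10)
      3–10: parent, skip
    10–12: parent, skip
  visit 11 (parent 12)
    11–12: parent, skip
    visit 8 (parent 11)
      8–11: parent, skip
  visit 2 (parent 12)
    2–12: parent, skip
  visit 4 (parent 12)
    visit 5 (parent 4)
      5–4: parent, skip
      visit 6 (parent 5)
        6–5: parent, skip
    4–12: parent, skip
visit 0 (parent –)
No non-parent visited neighbor found — the graph is a forest.

No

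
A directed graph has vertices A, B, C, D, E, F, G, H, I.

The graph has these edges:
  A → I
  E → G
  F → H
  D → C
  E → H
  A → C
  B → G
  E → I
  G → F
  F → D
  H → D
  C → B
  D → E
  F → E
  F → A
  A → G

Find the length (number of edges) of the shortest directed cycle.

For each vertex v, BFS finds the shortest path from v back to v.
The shortest such closed walk is F → E → G → F, length 3.

3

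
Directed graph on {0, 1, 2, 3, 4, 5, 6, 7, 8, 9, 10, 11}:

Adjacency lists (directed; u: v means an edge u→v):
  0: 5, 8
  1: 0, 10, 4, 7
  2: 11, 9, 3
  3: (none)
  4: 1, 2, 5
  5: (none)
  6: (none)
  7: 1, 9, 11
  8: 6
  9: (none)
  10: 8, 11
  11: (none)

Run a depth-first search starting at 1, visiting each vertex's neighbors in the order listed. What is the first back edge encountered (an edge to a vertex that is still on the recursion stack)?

4->1

DFS from 1 (visiting each vertex's neighbors in the order listed); mark gray on enter, black on exit:
1 gray
  0 gray
    5 gray
    5 black
    8 gray
      6 gray
      6 black
    8 black
  0 black
  10 gray
    10→8: 8 black — skip
    11 gray
    11 black
  10 black
  4 gray
    4→1: 1 is gray → back edge
First back edge: 4 → 1.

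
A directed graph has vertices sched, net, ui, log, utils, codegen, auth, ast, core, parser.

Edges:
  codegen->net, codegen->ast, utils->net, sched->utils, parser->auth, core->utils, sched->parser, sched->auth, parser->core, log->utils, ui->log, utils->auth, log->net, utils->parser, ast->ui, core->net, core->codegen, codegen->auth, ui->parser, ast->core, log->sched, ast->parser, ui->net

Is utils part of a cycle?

Yes

utils is on a cycle iff utils can reach itself via ≥1 edge.
utils → parser → core → utils — yes.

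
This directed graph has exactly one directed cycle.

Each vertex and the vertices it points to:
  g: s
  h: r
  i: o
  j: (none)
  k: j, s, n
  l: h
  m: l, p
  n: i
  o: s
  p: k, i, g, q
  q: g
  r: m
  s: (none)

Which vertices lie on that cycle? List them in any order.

DFS with gray/black marking from m:
m gray
  l gray
    h gray
      r gray
        r→m: m is gray → back edge
Back edge closes the cycle m → l → h → r → m; its vertices are {h, l, m, r}.

h, l, m, r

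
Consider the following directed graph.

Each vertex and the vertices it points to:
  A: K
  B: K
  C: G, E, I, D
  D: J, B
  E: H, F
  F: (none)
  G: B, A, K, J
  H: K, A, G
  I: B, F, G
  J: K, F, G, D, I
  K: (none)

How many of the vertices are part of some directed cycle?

4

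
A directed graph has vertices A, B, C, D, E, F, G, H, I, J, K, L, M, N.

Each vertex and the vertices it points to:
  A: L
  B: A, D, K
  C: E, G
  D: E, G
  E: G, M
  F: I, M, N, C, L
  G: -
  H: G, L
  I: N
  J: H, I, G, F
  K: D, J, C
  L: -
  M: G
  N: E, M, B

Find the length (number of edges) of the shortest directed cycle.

5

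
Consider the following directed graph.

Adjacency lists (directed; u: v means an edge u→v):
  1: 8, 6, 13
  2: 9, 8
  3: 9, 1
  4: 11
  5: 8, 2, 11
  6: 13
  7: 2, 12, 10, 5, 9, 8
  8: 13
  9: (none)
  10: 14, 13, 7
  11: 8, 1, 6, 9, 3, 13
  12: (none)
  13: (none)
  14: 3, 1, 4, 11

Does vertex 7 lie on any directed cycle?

Yes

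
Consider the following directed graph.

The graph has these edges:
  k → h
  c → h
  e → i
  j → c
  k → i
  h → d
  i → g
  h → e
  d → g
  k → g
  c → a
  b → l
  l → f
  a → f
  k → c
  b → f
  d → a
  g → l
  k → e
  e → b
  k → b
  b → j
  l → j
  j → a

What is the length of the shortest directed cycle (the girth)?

5

For each vertex v, BFS finds the shortest path from v back to v.
The shortest such closed walk is h → e → b → j → c → h, length 5.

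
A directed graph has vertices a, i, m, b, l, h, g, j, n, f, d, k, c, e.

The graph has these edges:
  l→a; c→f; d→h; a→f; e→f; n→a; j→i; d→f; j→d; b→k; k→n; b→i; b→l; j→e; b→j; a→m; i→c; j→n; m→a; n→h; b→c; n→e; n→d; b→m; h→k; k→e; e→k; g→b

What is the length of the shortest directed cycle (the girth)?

For each vertex v, BFS finds the shortest path from v back to v.
The shortest such closed walk is m → a → m, length 2.

2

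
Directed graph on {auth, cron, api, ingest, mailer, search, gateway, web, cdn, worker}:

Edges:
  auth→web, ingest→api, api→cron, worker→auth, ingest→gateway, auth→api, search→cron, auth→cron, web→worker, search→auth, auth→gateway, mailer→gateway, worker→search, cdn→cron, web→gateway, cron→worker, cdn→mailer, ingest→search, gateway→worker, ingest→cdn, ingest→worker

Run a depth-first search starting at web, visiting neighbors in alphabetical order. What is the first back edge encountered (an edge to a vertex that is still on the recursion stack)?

cron→worker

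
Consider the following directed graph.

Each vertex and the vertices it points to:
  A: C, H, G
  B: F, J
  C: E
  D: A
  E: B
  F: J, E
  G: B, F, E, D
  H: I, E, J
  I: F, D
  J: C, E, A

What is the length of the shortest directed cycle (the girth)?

For each vertex v, BFS finds the shortest path from v back to v.
The shortest such closed walk is A → G → D → A, length 3.

3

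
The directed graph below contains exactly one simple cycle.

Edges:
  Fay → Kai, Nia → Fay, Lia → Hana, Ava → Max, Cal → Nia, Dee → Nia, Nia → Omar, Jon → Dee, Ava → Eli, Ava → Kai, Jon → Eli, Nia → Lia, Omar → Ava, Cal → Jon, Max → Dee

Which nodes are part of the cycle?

Ava, Dee, Max, Nia, Omar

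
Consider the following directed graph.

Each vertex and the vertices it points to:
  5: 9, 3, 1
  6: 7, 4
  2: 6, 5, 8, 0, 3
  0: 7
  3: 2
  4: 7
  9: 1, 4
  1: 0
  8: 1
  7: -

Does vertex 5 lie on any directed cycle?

5 is on a cycle iff 5 can reach itself via ≥1 edge.
5 → 3 → 2 → 5 — yes.

Yes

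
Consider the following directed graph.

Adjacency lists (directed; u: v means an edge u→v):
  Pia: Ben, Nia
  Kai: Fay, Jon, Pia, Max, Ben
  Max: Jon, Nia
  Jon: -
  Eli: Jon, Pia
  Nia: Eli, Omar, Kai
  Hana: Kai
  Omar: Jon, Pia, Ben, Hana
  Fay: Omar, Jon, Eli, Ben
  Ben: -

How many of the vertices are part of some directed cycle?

8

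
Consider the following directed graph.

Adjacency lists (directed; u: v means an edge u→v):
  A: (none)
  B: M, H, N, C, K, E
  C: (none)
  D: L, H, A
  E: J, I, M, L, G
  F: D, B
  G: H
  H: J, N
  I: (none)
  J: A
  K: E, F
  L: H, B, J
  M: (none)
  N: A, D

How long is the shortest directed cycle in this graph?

3

For each vertex v, BFS finds the shortest path from v back to v.
The shortest such closed walk is B → E → L → B, length 3.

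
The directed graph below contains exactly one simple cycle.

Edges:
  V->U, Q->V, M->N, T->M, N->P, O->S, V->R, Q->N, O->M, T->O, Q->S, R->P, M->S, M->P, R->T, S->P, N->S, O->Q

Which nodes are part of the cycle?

O, Q, R, T, V

DFS with gray/black marking from V:
V gray
  R gray
    T gray
      O gray
        Q gray
          N gray
            P gray
            P black
            S gray
              S→P: P black — skip
            S black
          N black
          Q→V: V is gray → back edge
Back edge closes the cycle V → R → T → O → Q → V; its vertices are {O, Q, R, T, V}.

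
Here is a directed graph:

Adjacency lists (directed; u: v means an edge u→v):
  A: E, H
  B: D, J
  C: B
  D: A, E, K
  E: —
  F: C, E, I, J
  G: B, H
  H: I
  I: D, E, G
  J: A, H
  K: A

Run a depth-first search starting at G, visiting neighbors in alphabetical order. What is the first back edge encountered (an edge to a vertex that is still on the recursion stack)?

I->D

DFS from G (visiting neighbors in alphabetical order); mark gray on enter, black on exit:
G gray
  B gray
    D gray
      A gray
        E gray
        E black
        H gray
          I gray
            I→D: D is gray → back edge
First back edge: I → D.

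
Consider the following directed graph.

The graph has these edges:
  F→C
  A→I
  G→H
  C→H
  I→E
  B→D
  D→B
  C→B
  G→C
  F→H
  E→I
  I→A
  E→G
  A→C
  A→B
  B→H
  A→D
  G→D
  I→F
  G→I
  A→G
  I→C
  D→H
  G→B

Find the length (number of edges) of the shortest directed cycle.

2

For each vertex v, BFS finds the shortest path from v back to v.
The shortest such closed walk is E → I → E, length 2.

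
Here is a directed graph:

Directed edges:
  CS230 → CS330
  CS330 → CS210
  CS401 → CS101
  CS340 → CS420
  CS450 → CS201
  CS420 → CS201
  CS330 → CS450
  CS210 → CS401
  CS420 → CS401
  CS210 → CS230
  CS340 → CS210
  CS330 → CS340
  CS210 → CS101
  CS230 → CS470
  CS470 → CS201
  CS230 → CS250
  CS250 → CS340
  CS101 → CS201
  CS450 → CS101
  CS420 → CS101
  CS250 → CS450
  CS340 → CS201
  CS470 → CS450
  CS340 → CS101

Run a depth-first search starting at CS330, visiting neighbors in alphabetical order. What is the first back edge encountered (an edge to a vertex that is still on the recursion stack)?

DFS from CS330 (visiting neighbors in alphabetical order); mark gray on enter, black on exit:
CS330 gray
  CS210 gray
    CS101 gray
      CS201 gray
      CS201 black
    CS101 black
    CS230 gray
      CS250 gray
        CS340 gray
          CS340→CS101: CS101 black — skip
          CS340→CS201: CS201 black — skip
          CS340→CS210: CS210 is gray → back edge
First back edge: CS340 → CS210.

CS340->CS210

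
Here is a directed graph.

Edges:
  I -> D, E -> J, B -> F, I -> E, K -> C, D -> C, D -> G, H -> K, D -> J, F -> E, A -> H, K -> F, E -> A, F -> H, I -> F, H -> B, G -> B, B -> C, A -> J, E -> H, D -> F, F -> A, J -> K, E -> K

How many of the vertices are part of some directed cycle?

A vertex is on a directed cycle iff it belongs to a strongly connected component of size ≥ 2 (or has a self-loop).
The vertices on cycles are {A, B, E, F, H, J, K} — 7 in total.

7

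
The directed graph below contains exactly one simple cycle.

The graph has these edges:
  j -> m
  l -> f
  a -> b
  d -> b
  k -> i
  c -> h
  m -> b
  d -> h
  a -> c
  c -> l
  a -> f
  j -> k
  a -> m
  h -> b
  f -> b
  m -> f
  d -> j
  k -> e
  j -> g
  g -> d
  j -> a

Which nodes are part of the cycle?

DFS with gray/black marking from j:
j gray
  m gray
    f gray
      b gray
      b black
    f black
    m→b: b black — skip
  m black
  g gray
    d gray
      d→b: b black — skip
      d→j: j is gray → back edge
Back edge closes the cycle j → g → d → j; its vertices are {d, g, j}.

d, g, j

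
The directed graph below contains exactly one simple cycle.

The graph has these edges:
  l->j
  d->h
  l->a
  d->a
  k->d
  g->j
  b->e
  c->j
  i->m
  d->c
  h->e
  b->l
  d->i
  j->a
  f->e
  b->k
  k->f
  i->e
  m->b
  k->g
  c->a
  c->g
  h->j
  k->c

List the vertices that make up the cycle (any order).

b, d, i, k, m

DFS with gray/black marking from d:
d gray
  i gray
    m gray
      b gray
        e gray
        e black
        l gray
          j gray
            a gray
            a black
          j black
          l→a: a black — skip
        l black
        k gray
          c gray
            g gray
              g→j: j black — skip
            g black
            c→j: j black — skip
            c→a: a black — skip
          c black
          k→d: d is gray → back edge
Back edge closes the cycle d → i → m → b → k → d; its vertices are {b, d, i, k, m}.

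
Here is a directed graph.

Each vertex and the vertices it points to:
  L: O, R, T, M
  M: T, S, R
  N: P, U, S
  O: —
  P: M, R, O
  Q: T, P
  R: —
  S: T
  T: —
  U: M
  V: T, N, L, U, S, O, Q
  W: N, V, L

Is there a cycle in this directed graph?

No

DFS with white/gray/black marking, starting from L:
L gray
  O gray
  O black
  R gray
  R black
  T gray
  T black
  M gray
    M→T: T black — skip
    S gray
      S→T: T black — skip
    S black
    M→R: R black — skip
  M black
L black
N gray
  P gray
    P→M: M black — skip
    P→R: R black — skip
    P→O: O black — skip
  P black
  U gray
    U→M: M black — skip
  U black
  N→S: S black — skip
N black
Q gray
  Q→T: T black — skip
  Q→P: P black — skip
Q black
V gray
  V→T: T black — skip
  V→N: N black — skip
  V→L: L black — skip
  V→U: U black — skip
  V→S: S black — skip
  V→O: O black — skip
  V→Q: Q black — skip
V black
W gray
  W→N: N black — skip
  W→V: V black — skip
  W→L: L black — skip
W black
Every edge goes to a white or black vertex — no back edge, so the graph is acyclic.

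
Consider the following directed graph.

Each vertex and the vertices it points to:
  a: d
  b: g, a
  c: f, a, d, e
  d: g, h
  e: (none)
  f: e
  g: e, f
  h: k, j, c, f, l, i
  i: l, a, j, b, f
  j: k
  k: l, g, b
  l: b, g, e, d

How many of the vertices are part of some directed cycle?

9

A vertex is on a directed cycle iff it belongs to a strongly connected component of size ≥ 2 (or has a self-loop).
The vertices on cycles are {a, b, c, d, h, i, j, k, l} — 9 in total.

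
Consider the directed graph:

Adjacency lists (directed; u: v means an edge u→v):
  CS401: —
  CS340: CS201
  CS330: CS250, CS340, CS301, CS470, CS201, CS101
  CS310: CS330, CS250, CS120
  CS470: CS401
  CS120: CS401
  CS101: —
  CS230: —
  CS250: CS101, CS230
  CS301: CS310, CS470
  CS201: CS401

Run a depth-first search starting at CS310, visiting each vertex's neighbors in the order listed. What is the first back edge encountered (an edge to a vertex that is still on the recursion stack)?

DFS from CS310 (visiting each vertex's neighbors in the order listed); mark gray on enter, black on exit:
CS310 gray
  CS330 gray
    CS250 gray
      CS101 gray
      CS101 black
      CS230 gray
      CS230 black
    CS250 black
    CS340 gray
      CS201 gray
        CS401 gray
        CS401 black
      CS201 black
    CS340 black
    CS301 gray
      CS301→CS310: CS310 is gray → back edge
First back edge: CS301 → CS310.

CS301->CS310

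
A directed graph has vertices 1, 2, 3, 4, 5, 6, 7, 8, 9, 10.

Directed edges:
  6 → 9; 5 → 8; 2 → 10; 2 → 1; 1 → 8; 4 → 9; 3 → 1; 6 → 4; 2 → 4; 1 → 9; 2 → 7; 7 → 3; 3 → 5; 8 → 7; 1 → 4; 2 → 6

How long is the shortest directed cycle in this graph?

For each vertex v, BFS finds the shortest path from v back to v.
The shortest such closed walk is 1 → 8 → 7 → 3 → 1, length 4.

4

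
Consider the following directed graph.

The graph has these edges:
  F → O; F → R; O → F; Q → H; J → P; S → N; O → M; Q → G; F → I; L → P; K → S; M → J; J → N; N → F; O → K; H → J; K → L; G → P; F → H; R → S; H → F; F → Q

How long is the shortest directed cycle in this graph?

For each vertex v, BFS finds the shortest path from v back to v.
The shortest such closed walk is F → H → F, length 2.

2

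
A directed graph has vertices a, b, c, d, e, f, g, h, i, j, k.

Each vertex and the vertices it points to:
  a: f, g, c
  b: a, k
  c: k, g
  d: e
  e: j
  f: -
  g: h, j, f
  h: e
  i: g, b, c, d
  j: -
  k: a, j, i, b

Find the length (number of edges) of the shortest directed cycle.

2

For each vertex v, BFS finds the shortest path from v back to v.
The shortest such closed walk is b → k → b, length 2.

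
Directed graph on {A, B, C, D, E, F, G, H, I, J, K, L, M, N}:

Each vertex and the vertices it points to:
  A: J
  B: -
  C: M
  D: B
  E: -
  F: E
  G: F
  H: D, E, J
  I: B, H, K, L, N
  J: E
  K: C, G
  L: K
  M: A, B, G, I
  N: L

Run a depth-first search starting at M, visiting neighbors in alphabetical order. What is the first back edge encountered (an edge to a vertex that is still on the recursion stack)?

C→M

DFS from M (visiting neighbors in alphabetical order); mark gray on enter, black on exit:
M gray
  A gray
    J gray
      E gray
      E black
    J black
  A black
  B gray
  B black
  G gray
    F gray
      F→E: E black — skip
    F black
  G black
  I gray
    I→B: B black — skip
    H gray
      D gray
        D→B: B black — skip
      D black
      H→E: E black — skip
      H→J: J black — skip
    H black
    K gray
      C gray
        C→M: M is gray → back edge
First back edge: C → M.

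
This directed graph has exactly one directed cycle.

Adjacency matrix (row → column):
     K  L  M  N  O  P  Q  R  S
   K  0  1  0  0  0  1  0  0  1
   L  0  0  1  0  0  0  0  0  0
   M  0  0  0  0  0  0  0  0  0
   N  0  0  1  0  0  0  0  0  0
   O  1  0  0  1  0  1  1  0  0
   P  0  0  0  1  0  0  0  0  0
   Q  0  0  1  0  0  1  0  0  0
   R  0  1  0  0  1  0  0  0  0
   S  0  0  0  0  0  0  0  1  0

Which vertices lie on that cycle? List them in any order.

K, O, R, S

DFS with gray/black marking from O:
O gray
  N gray
    M gray
    M black
  N black
  K gray
    L gray
      L→M: M black — skip
    L black
    S gray
      R gray
        R→O: O is gray → back edge
Back edge closes the cycle O → K → S → R → O; its vertices are {K, O, R, S}.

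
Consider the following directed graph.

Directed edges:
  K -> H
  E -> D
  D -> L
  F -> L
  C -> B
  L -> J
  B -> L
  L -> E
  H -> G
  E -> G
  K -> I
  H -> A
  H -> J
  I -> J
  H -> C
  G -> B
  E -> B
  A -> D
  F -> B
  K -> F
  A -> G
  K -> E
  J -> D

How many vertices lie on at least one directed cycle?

6

A vertex is on a directed cycle iff it belongs to a strongly connected component of size ≥ 2 (or has a self-loop).
The vertices on cycles are {B, D, E, G, J, L} — 6 in total.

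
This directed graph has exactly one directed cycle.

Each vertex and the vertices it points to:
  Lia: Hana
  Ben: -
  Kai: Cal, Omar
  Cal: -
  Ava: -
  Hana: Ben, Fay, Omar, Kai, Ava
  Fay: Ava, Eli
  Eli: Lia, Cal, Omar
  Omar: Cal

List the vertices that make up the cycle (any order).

Eli, Fay, Lia, Hana

DFS with gray/black marking from Lia:
Lia gray
  Hana gray
    Ben gray
    Ben black
    Fay gray
      Ava gray
      Ava black
      Eli gray
        Eli→Lia: Lia is gray → back edge
Back edge closes the cycle Lia → Hana → Fay → Eli → Lia; its vertices are {Eli, Fay, Lia, Hana}.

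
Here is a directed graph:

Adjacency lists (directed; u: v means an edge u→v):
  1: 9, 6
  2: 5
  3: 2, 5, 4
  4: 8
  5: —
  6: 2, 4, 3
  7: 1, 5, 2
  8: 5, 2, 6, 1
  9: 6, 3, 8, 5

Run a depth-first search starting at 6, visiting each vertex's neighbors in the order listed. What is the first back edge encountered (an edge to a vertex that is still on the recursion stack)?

8→6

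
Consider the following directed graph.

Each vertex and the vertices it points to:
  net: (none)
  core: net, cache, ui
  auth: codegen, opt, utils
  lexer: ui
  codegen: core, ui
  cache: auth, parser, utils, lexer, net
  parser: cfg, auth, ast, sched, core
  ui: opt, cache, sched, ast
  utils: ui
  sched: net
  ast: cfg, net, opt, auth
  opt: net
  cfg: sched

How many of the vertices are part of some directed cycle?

A vertex is on a directed cycle iff it belongs to a strongly connected component of size ≥ 2 (or has a self-loop).
The vertices on cycles are {ui, ast, auth, core, cache, lexer, utils, parser, codegen} — 9 in total.

9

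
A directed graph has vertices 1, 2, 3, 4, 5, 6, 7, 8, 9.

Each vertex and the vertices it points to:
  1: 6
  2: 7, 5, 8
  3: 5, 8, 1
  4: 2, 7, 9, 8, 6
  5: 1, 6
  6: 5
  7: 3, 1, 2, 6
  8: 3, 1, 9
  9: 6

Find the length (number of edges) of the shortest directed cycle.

For each vertex v, BFS finds the shortest path from v back to v.
The shortest such closed walk is 7 → 2 → 7, length 2.

2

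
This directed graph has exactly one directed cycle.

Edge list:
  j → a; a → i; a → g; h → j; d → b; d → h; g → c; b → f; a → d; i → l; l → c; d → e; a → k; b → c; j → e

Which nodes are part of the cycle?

a, d, h, j

DFS with gray/black marking from a:
a gray
  g gray
    c gray
    c black
  g black
  i gray
    l gray
      l→c: c black — skip
    l black
  i black
  k gray
  k black
  d gray
    h gray
      j gray
        j→a: a is gray → back edge
Back edge closes the cycle a → d → h → j → a; its vertices are {a, d, h, j}.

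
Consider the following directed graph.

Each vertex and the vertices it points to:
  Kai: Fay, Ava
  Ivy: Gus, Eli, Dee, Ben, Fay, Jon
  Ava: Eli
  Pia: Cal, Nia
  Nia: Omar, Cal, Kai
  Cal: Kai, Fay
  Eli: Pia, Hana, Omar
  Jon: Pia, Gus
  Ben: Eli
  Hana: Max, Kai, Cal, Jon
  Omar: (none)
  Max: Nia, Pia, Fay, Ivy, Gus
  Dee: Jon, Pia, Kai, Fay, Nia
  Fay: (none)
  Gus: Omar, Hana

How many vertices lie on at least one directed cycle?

A vertex is on a directed cycle iff it belongs to a strongly connected component of size ≥ 2 (or has a self-loop).
The vertices on cycles are {Ava, Ben, Cal, Dee, Eli, Gus, Ivy, Jon, Kai, Max, Nia, Pia, Hana} — 13 in total.

13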